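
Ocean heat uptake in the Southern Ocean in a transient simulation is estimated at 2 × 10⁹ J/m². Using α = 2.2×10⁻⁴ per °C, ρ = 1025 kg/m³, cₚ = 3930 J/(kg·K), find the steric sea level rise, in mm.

Δh = αQ/(ρcₚ) = 2.2×10⁻⁴ × 2×10⁹ / (1025 × 3930) ≈ 0.10923 m

109 mm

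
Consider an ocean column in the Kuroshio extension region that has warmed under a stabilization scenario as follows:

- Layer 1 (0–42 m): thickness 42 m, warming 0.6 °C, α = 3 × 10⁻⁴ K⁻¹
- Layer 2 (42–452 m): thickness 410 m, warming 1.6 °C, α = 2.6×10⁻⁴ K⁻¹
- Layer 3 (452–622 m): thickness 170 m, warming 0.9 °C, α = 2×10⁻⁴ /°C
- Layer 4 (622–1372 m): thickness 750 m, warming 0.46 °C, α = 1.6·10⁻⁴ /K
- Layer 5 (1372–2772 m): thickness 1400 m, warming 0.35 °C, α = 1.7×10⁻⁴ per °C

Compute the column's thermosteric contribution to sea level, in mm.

350 mm of thermosteric rise

42 × 0.6 × 3×10⁻⁴ = 0.00756 m
42–452 m: 2.6×10⁻⁴ × 410 × 1.6 = 0.17056 m
452–622 m: 170 × 2×10⁻⁴ × 0.9 = 0.03060 m
0.46 × 750 × 1.6×10⁻⁴ = 0.05520 m
Layer 5: 0.35 × 1400 × 1.7×10⁻⁴ = 0.08330 m
Δh = 0.00756 + 0.17056 + 0.03060 + 0.05520 + 0.08330 = 0.34722 m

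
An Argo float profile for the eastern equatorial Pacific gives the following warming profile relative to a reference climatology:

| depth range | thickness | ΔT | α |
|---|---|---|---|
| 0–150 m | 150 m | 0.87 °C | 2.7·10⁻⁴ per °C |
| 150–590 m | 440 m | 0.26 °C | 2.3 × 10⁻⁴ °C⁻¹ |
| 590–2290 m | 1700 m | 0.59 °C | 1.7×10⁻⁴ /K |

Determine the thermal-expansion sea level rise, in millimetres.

230 mm of thermosteric rise

Layer 1: 150 × 2.7×10⁻⁴ × 0.87 = 0.035235 m
150–590 m: 2.3×10⁻⁴ × 440 × 0.26 = 0.026312 m
590–2290 m: 1700 × 1.7×10⁻⁴ × 0.59 = 0.17051 m
Δh = 0.035235 + 0.026312 + 0.17051 = 0.232057 m ≈ 230 mm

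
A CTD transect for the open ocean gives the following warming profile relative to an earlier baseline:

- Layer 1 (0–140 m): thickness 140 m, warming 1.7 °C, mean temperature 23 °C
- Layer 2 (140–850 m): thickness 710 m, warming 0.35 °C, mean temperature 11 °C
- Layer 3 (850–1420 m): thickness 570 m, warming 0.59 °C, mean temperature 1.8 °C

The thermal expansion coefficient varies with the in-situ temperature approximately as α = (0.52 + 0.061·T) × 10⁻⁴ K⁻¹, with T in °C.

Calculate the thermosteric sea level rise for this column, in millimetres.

Layer 1: α = (0.52 + 0.061×23)×10⁻⁴ = 1.923×10⁻⁴ K⁻¹
Layer 2: α = (0.52 + 0.061×11)×10⁻⁴ = 1.191×10⁻⁴ K⁻¹
Layer 3: α = (0.52 + 0.061×1.8)×10⁻⁴ = 0.6298×10⁻⁴ K⁻¹
1.7 × 140 × 1.923×10⁻⁴ = 0.0457674 m
Layer 2: 710 × 0.35 × 1.191×10⁻⁴ = 0.02959635 m
Layer 3: 0.6298×10⁻⁴ × 0.59 × 570 = 0.021180174 m
Δh = 0.0457674 + 0.02959635 + 0.021180174 = 0.096543924 m ≈ 96.5 mm

96.5 mm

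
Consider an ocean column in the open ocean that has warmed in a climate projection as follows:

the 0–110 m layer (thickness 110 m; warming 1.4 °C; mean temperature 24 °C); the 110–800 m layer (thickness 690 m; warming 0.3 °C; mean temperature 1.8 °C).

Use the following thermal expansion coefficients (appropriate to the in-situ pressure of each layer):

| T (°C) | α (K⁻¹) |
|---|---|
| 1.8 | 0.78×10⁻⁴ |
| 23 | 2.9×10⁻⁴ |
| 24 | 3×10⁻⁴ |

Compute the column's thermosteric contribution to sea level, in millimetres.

Layer 1 at 24 °C → α = 3×10⁻⁴ K⁻¹
Layer 2 at 1.8 °C → α = 0.78×10⁻⁴ K⁻¹
0–110 m: 1.4 × 3×10⁻⁴ × 110 = 0.04620 m
Layer 2: 690 × 0.78×10⁻⁴ × 0.3 = 0.016146 m
Δh = 0.04620 + 0.016146 = 0.062346 m ≈ 62.3 mm

Δh ≈ 62.3 mm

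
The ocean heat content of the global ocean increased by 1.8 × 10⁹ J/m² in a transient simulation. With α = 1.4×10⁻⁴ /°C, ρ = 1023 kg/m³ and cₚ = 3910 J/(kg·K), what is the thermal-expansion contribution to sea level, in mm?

Δh = αQ/(ρcₚ) = 1.4×10⁻⁴ × 1.8×10⁹ / (1023 × 3910) ≈ 0.063001 m

about 63.0 mm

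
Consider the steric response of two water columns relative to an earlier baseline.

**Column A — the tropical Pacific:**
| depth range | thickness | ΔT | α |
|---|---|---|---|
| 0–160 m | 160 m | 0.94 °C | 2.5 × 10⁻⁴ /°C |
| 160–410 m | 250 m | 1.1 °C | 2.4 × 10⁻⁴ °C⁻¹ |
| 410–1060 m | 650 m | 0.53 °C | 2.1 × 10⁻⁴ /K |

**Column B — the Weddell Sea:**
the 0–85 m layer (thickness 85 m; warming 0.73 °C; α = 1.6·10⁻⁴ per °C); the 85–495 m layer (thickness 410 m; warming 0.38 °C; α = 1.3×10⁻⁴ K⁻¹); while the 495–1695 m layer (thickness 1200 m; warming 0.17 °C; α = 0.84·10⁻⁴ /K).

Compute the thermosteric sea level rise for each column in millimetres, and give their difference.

A Layer 1: 160 × 2.5×10⁻⁴ × 0.94 = 0.03760 m
A 1.1 × 250 × 2.4×10⁻⁴ = 0.06600 m
A Layer 3: 650 × 0.53 × 2.1×10⁻⁴ = 0.072345 m
A total: 0.175945 m
B Layer 1: 0.73 × 85 × 1.6×10⁻⁴ = 0.009928 m
B Layer 2: 1.3×10⁻⁴ × 0.38 × 410 = 0.020254 m
B 495–1695 m: 0.84×10⁻⁴ × 0.17 × 1200 = 0.017136 m
B total: 0.047318 m
Difference: 0.175945 − 0.047318 = 0.128627 m

A: 176 mm; B: 47.3 mm; difference 129 mm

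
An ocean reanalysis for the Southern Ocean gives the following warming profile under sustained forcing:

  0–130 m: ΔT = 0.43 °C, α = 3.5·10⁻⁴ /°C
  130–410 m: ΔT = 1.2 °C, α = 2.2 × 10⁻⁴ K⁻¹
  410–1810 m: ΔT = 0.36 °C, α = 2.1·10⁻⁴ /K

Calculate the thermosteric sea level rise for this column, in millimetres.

Δh = 199 mm

Layer 1: 0.43 × 3.5×10⁻⁴ × 130 = 0.019565 m
130–410 m: 2.2×10⁻⁴ × 280 × 1.2 = 0.07392 m
Layer 3: 2.1×10⁻⁴ × 0.36 × 1400 = 0.10584 m
Δh = 0.019565 + 0.07392 + 0.10584 = 0.199325 m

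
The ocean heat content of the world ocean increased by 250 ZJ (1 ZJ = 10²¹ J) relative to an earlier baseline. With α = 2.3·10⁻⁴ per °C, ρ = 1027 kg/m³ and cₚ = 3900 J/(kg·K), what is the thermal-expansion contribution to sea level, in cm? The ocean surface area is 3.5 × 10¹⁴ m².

Δh ≈ 4.1 cm

Per unit area: Q = 250×10²¹ / (3.5×10¹⁴) ≈ 7.143×10⁸ J/m²
Δh = αQ/(ρcₚ) = 2.3×10⁻⁴ × 7.143×10⁸ / (1027 × 3900) ≈ 0.041018 m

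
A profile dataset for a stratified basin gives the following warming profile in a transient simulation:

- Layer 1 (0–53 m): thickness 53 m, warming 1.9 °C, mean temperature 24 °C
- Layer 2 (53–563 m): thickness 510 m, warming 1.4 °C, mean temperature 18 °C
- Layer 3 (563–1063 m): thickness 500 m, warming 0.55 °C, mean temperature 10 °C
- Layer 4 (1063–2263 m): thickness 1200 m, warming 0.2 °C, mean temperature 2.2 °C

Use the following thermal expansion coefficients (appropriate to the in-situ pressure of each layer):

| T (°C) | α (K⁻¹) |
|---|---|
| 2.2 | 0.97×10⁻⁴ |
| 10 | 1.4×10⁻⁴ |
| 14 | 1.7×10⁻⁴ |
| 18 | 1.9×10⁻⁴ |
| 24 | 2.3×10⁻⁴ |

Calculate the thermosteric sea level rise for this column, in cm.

Layer 1 at 24 °C → α = 2.3×10⁻⁴ K⁻¹
Layer 2 at 18 °C → α = 1.9×10⁻⁴ K⁻¹
Layer 3 at 10 °C → α = 1.4×10⁻⁴ K⁻¹
Layer 4 at 2.2 °C → α = 0.97×10⁻⁴ K⁻¹
1.9 × 53 × 2.3×10⁻⁴ = 0.023161 m
1.4 × 1.9×10⁻⁴ × 510 = 0.13566 m
Layer 3: 500 × 0.55 × 1.4×10⁻⁴ = 0.03850 m
Layer 4: 0.2 × 0.97×10⁻⁴ × 1200 = 0.02328 m
Δh = 0.023161 + 0.13566 + 0.03850 + 0.02328 = 0.220601 m ≈ 22 cm

about 22 cm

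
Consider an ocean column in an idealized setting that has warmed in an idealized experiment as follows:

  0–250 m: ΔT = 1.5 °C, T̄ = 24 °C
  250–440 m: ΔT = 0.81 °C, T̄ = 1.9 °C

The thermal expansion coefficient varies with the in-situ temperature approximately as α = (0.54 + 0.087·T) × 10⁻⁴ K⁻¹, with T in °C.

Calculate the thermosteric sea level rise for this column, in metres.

Layer 1: α = (0.54 + 0.087×24)×10⁻⁴ = 2.628×10⁻⁴ K⁻¹
Layer 2: α = (0.54 + 0.087×1.9)×10⁻⁴ = 0.7053×10⁻⁴ K⁻¹
Layer 1: 1.5 × 250 × 2.628×10⁻⁴ = 0.09855 m
250–440 m: 190 × 0.81 × 0.7053×10⁻⁴ = 0.010854567 m
Δh = 0.09855 + 0.010854567 = 0.109404567 m

0.109 m of thermosteric rise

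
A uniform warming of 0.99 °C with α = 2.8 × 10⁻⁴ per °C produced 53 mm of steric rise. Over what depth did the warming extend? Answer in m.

H = Δh/(αΔT) = 0.053 / (2.8×10⁻⁴ × 0.99) ≈ 191.2 m

H ≈ 191 m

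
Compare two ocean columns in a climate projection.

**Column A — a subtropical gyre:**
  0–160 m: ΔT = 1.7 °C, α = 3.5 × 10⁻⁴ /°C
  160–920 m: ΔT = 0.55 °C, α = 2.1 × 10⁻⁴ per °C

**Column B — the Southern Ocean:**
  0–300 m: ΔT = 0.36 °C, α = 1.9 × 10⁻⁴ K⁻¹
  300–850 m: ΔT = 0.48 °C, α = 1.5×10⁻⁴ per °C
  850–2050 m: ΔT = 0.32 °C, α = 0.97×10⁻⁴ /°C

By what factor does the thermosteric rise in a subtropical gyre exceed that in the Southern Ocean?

1.9

A 1.7 × 160 × 3.5×10⁻⁴ = 0.09520 m
A 160–920 m: 2.1×10⁻⁴ × 0.55 × 760 = 0.08778 m
A total: 0.18298 m
B 1.9×10⁻⁴ × 0.36 × 300 = 0.02052 m
B 300–850 m: 0.48 × 1.5×10⁻⁴ × 550 = 0.03960 m
B 850–2050 m: 0.32 × 1200 × 0.97×10⁻⁴ = 0.037248 m
B total: 0.097368 m
Ratio: 0.18298 / 0.097368 ≈ 1.879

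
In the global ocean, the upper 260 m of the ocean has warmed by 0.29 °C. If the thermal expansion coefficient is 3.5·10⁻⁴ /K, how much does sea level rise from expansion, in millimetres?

Δh = αΔT·H = 3.5×10⁻⁴ × 0.29 × 260 = 0.02639 m

Δh ≈ 26 mm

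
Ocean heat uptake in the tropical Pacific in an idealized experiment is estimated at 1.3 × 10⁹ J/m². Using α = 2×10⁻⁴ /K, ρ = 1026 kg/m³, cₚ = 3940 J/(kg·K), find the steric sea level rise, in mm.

64 mm

Δh = αQ/(ρcₚ) = 2×10⁻⁴ × 1.3×10⁹ / (1026 × 3940) ≈ 0.064318 m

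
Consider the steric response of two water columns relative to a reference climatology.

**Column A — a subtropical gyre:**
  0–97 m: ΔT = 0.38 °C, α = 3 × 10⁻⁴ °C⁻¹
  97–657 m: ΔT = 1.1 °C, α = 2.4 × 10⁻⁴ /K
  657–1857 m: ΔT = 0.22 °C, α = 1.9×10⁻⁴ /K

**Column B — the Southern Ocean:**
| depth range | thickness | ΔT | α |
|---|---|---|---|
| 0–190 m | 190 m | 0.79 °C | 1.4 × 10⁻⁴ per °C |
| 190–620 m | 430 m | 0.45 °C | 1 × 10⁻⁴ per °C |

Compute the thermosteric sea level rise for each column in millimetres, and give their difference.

A 0–97 m: 97 × 0.38 × 3×10⁻⁴ = 0.011058 m
A 2.4×10⁻⁴ × 1.1 × 560 = 0.14784 m
A Layer 3: 1.9×10⁻⁴ × 1200 × 0.22 = 0.05016 m
A total: 0.209058 m
B Layer 1: 1.4×10⁻⁴ × 190 × 0.79 = 0.021014 m
B 190–620 m: 1×10⁻⁴ × 0.45 × 430 = 0.01935 m
B total: 0.040364 m
Difference: 0.209058 − 0.040364 = 0.168694 m

Δh_A ≈ 210 mm, Δh_B ≈ 40 mm; difference ≈ 170 mm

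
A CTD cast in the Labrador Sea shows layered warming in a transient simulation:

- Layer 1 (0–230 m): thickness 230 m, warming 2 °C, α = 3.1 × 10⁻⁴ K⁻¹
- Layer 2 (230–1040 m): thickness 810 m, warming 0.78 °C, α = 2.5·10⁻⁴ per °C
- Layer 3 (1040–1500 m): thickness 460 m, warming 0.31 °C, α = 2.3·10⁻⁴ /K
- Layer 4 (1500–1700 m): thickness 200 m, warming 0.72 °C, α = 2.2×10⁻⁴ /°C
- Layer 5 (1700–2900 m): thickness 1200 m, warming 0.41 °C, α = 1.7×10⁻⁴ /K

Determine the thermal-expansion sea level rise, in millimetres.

about 449 mm

0–230 m: 2 × 3.1×10⁻⁴ × 230 = 0.14260 m
Layer 2: 2.5×10⁻⁴ × 810 × 0.78 = 0.15795 m
Layer 3: 0.31 × 2.3×10⁻⁴ × 460 = 0.032798 m
0.72 × 200 × 2.2×10⁻⁴ = 0.03168 m
Layer 5: 1.7×10⁻⁴ × 1200 × 0.41 = 0.08364 m
Δh = 0.14260 + 0.15795 + 0.032798 + 0.03168 + 0.08364 = 0.448668 m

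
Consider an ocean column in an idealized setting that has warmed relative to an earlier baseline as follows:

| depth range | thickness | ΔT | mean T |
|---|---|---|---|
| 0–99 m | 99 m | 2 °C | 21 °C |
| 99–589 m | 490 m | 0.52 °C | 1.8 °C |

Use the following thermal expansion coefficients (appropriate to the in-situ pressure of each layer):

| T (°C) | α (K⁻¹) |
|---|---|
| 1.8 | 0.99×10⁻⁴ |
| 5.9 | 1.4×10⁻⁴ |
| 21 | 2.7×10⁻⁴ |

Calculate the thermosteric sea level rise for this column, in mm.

78.7 mm

Layer 1 at 21 °C → α = 2.7×10⁻⁴ K⁻¹
Layer 2 at 1.8 °C → α = 0.99×10⁻⁴ K⁻¹
Layer 1: 99 × 2.7×10⁻⁴ × 2 = 0.05346 m
Layer 2: 0.52 × 0.99×10⁻⁴ × 490 = 0.0252252 m
Δh = 0.05346 + 0.0252252 = 0.0786852 m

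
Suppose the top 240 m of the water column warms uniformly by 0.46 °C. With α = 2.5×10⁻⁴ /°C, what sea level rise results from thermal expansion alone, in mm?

Δh = αΔT·H = 2.5×10⁻⁴ × 0.46 × 240 = 0.02760 m

Δh ≈ 27.6 mm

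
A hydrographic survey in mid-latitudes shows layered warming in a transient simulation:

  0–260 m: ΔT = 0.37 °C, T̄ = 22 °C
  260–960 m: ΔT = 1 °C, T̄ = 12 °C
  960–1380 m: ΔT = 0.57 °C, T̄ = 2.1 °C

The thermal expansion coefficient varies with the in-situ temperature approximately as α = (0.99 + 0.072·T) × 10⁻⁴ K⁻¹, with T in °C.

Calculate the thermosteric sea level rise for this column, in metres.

Layer 1: α = (0.99 + 0.072×22)×10⁻⁴ = 2.574×10⁻⁴ K⁻¹
Layer 2: α = (0.99 + 0.072×12)×10⁻⁴ = 1.854×10⁻⁴ K⁻¹
Layer 3: α = (0.99 + 0.072×2.1)×10⁻⁴ = 1.1412×10⁻⁴ K⁻¹
Layer 1: 2.574×10⁻⁴ × 0.37 × 260 = 0.02476188 m
1.854×10⁻⁴ × 1 × 700 = 0.12978 m
1.1412×10⁻⁴ × 0.57 × 420 = 0.027320328 m
Δh = 0.02476188 + 0.12978 + 0.027320328 = 0.181862208 m

0.182 m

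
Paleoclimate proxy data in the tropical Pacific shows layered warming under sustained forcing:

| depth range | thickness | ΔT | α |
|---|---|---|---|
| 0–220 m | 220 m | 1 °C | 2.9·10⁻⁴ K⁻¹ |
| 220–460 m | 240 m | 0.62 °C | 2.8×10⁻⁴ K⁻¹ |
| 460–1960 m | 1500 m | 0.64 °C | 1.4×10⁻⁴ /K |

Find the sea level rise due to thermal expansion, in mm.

about 240 mm

0–220 m: 220 × 1 × 2.9×10⁻⁴ = 0.06380 m
220–460 m: 0.62 × 240 × 2.8×10⁻⁴ = 0.041664 m
Layer 3: 0.64 × 1500 × 1.4×10⁻⁴ = 0.13440 m
Δh = 0.06380 + 0.041664 + 0.13440 = 0.239864 m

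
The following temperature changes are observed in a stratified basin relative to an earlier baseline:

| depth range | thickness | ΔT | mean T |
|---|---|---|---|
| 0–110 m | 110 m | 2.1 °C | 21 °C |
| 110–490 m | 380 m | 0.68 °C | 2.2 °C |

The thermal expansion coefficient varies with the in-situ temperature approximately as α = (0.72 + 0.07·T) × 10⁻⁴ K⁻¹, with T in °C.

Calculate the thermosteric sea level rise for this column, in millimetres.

Δh = 73.2 mm

Layer 1: α = (0.72 + 0.07×21)×10⁻⁴ = 2.19×10⁻⁴ K⁻¹
Layer 2: α = (0.72 + 0.07×2.2)×10⁻⁴ = 0.874×10⁻⁴ K⁻¹
Layer 1: 2.19×10⁻⁴ × 2.1 × 110 = 0.050589 m
110–490 m: 0.68 × 0.874×10⁻⁴ × 380 = 0.02258416 m
Δh = 0.050589 + 0.02258416 = 0.07317316 m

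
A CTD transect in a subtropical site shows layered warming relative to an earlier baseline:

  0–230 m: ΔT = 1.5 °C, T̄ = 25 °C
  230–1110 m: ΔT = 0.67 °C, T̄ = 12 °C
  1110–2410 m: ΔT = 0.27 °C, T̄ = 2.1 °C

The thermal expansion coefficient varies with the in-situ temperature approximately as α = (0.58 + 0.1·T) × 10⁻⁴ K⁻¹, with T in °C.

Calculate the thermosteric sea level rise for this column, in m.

Δh ≈ 0.239 m

Layer 1: α = (0.58 + 0.1×25)×10⁻⁴ = 3.08×10⁻⁴ K⁻¹
Layer 2: α = (0.58 + 0.1×12)×10⁻⁴ = 1.78×10⁻⁴ K⁻¹
Layer 3: α = (0.58 + 0.1×2.1)×10⁻⁴ = 0.79×10⁻⁴ K⁻¹
0–230 m: 1.5 × 3.08×10⁻⁴ × 230 = 0.10626 m
230–1110 m: 0.67 × 880 × 1.78×10⁻⁴ = 0.1049488 m
0.79×10⁻⁴ × 1300 × 0.27 = 0.027729 m
Δh = 0.10626 + 0.1049488 + 0.027729 = 0.2389378 m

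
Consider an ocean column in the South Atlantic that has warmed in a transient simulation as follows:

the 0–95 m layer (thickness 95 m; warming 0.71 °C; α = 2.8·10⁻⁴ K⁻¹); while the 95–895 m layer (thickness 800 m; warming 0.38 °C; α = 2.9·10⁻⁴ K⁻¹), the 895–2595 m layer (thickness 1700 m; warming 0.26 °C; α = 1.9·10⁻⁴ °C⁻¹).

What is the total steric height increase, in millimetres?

191 mm

Layer 1: 0.71 × 2.8×10⁻⁴ × 95 = 0.018886 m
95–895 m: 0.38 × 2.9×10⁻⁴ × 800 = 0.08816 m
895–2595 m: 0.26 × 1.9×10⁻⁴ × 1700 = 0.08398 m
Δh = 0.018886 + 0.08816 + 0.08398 = 0.191026 m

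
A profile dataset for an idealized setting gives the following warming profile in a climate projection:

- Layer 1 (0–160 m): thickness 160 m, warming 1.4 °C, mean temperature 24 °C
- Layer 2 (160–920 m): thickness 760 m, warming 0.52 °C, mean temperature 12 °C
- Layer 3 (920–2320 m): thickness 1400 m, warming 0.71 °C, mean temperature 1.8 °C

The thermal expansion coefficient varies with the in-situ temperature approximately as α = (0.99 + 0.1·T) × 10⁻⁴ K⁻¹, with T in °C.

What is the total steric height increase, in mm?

Δh ≈ 279 mm

Layer 1: α = (0.99 + 0.1×24)×10⁻⁴ = 3.39×10⁻⁴ K⁻¹
Layer 2: α = (0.99 + 0.1×12)×10⁻⁴ = 2.19×10⁻⁴ K⁻¹
Layer 3: α = (0.99 + 0.1×1.8)×10⁻⁴ = 1.17×10⁻⁴ K⁻¹
160 × 1.4 × 3.39×10⁻⁴ = 0.075936 m
2.19×10⁻⁴ × 760 × 0.52 = 0.0865488 m
Layer 3: 1.17×10⁻⁴ × 0.71 × 1400 = 0.116298 m
Δh = 0.075936 + 0.0865488 + 0.116298 = 0.2787828 m ≈ 279 mm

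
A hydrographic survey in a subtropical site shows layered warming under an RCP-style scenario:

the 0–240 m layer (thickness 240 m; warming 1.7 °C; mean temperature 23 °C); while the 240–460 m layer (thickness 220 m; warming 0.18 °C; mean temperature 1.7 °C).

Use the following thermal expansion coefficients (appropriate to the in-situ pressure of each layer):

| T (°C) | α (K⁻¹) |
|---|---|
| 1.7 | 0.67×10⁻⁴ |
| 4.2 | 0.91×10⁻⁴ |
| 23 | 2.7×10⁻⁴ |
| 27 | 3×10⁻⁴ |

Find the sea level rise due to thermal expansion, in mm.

Layer 1 at 23 °C → α = 2.7×10⁻⁴ K⁻¹
Layer 2 at 1.7 °C → α = 0.67×10⁻⁴ K⁻¹
240 × 2.7×10⁻⁴ × 1.7 = 0.11016 m
Layer 2: 0.18 × 0.67×10⁻⁴ × 220 = 0.0026532 m
Δh = 0.11016 + 0.0026532 = 0.1128132 m

Δh ≈ 113 mm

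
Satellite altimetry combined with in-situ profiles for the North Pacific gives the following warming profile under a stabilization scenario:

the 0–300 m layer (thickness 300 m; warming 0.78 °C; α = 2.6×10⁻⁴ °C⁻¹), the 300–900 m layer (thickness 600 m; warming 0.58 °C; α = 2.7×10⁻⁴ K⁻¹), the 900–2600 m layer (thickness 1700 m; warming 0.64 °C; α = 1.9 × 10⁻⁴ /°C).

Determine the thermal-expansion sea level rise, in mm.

362 mm

Layer 1: 0.78 × 2.6×10⁻⁴ × 300 = 0.06084 m
600 × 2.7×10⁻⁴ × 0.58 = 0.09396 m
Layer 3: 1700 × 1.9×10⁻⁴ × 0.64 = 0.20672 m
Δh = 0.06084 + 0.09396 + 0.20672 = 0.36152 m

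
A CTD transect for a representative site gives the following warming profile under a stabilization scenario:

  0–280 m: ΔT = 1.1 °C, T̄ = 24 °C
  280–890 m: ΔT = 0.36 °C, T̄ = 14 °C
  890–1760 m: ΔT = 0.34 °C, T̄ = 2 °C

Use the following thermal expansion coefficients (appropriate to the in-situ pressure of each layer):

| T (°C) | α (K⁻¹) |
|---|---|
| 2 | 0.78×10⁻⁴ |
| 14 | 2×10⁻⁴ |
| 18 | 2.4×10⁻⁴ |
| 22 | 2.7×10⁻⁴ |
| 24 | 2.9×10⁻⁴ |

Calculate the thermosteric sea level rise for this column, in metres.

Δh = 0.156 m

Layer 1 at 24 °C → α = 2.9×10⁻⁴ K⁻¹
Layer 2 at 14 °C → α = 2×10⁻⁴ K⁻¹
Layer 3 at 2 °C → α = 0.78×10⁻⁴ K⁻¹
280 × 1.1 × 2.9×10⁻⁴ = 0.08932 m
2×10⁻⁴ × 610 × 0.36 = 0.04392 m
870 × 0.34 × 0.78×10⁻⁴ = 0.0230724 m
Δh = 0.08932 + 0.04392 + 0.0230724 = 0.1563124 m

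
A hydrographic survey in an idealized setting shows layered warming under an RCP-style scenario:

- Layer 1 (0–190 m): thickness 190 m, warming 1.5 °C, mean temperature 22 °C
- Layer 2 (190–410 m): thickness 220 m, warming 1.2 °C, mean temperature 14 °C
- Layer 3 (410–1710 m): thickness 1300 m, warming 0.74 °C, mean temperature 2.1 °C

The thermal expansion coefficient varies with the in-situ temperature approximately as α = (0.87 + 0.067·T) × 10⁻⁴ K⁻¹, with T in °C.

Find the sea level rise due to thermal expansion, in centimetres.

Layer 1: α = (0.87 + 0.067×22)×10⁻⁴ = 2.344×10⁻⁴ K⁻¹
Layer 2: α = (0.87 + 0.067×14)×10⁻⁴ = 1.808×10⁻⁴ K⁻¹
Layer 3: α = (0.87 + 0.067×2.1)×10⁻⁴ = 1.0107×10⁻⁴ K⁻¹
Layer 1: 190 × 2.344×10⁻⁴ × 1.5 = 0.066804 m
Layer 2: 220 × 1.2 × 1.808×10⁻⁴ = 0.0477312 m
1.0107×10⁻⁴ × 1300 × 0.74 = 0.09722934 m
Δh = 0.066804 + 0.0477312 + 0.09722934 = 0.21176454 m

21.2 cm of thermosteric rise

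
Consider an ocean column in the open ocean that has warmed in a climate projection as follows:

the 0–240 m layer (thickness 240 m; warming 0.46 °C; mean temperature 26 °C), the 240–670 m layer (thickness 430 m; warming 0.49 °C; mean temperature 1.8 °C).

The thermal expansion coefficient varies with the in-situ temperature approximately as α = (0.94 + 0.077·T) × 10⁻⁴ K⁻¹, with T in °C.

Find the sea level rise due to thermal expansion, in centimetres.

5.52 cm

Layer 1: α = (0.94 + 0.077×26)×10⁻⁴ = 2.942×10⁻⁴ K⁻¹
Layer 2: α = (0.94 + 0.077×1.8)×10⁻⁴ = 1.0786×10⁻⁴ K⁻¹
0.46 × 2.942×10⁻⁴ × 240 = 0.03247968 m
240–670 m: 0.49 × 430 × 1.0786×10⁻⁴ = 0.022726102 m
Δh = 0.03247968 + 0.022726102 = 0.055205782 m ≈ 5.52 cm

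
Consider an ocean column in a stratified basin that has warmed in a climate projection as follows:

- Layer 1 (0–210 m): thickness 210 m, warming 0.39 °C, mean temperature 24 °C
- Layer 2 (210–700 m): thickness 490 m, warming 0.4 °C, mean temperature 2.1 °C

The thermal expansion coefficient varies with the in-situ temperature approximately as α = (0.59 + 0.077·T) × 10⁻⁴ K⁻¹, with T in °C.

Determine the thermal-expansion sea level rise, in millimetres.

Layer 1: α = (0.59 + 0.077×24)×10⁻⁴ = 2.438×10⁻⁴ K⁻¹
Layer 2: α = (0.59 + 0.077×2.1)×10⁻⁴ = 0.7517×10⁻⁴ K⁻¹
0.39 × 210 × 2.438×10⁻⁴ = 0.01996722 m
Layer 2: 0.7517×10⁻⁴ × 0.4 × 490 = 0.01473332 m
Δh = 0.01996722 + 0.01473332 = 0.03470054 m ≈ 34.7 mm

Δh ≈ 34.7 mm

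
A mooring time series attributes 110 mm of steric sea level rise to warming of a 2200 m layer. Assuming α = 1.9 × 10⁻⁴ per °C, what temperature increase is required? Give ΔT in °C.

ΔT = Δh/(αH) = 0.11 / (1.9×10⁻⁴ × 2200) ≈ 0.2632 °C

0.26 °C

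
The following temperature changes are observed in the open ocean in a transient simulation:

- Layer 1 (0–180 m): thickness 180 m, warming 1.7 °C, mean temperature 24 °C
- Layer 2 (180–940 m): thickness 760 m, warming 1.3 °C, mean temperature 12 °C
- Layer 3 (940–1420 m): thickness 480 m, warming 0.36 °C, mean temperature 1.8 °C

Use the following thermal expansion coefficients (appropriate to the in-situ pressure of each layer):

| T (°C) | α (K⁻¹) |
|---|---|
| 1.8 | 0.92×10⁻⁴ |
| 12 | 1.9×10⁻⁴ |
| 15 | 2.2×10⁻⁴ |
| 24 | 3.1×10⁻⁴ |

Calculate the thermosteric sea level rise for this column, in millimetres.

Layer 1 at 24 °C → α = 3.1×10⁻⁴ K⁻¹
Layer 2 at 12 °C → α = 1.9×10⁻⁴ K⁻¹
Layer 3 at 1.8 °C → α = 0.92×10⁻⁴ K⁻¹
Layer 1: 180 × 3.1×10⁻⁴ × 1.7 = 0.09486 m
Layer 2: 1.3 × 1.9×10⁻⁴ × 760 = 0.18772 m
940–1420 m: 0.36 × 0.92×10⁻⁴ × 480 = 0.0158976 m
Δh = 0.09486 + 0.18772 + 0.0158976 = 0.2984776 m

Δh ≈ 298 mm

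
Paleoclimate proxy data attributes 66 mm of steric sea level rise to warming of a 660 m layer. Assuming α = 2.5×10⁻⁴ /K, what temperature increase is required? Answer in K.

ΔT = Δh/(αH) = 0.066 / (2.5×10⁻⁴ × 660) = 0.4000 K

0.400 K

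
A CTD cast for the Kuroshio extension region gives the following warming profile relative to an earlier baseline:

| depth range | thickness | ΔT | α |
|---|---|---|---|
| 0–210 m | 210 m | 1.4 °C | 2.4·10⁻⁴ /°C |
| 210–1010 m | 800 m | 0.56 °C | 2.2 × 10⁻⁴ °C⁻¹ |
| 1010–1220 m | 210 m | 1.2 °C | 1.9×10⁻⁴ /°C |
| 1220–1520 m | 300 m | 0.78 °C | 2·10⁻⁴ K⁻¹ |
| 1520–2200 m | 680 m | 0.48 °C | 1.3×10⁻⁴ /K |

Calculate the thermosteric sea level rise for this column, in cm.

0–210 m: 210 × 2.4×10⁻⁴ × 1.4 = 0.07056 m
Layer 2: 800 × 2.2×10⁻⁴ × 0.56 = 0.09856 m
1.2 × 1.9×10⁻⁴ × 210 = 0.04788 m
2×10⁻⁴ × 0.78 × 300 = 0.04680 m
Layer 5: 1.3×10⁻⁴ × 680 × 0.48 = 0.042432 m
Δh = 0.07056 + 0.09856 + 0.04788 + 0.04680 + 0.042432 = 0.306232 m

Δh ≈ 30.6 cm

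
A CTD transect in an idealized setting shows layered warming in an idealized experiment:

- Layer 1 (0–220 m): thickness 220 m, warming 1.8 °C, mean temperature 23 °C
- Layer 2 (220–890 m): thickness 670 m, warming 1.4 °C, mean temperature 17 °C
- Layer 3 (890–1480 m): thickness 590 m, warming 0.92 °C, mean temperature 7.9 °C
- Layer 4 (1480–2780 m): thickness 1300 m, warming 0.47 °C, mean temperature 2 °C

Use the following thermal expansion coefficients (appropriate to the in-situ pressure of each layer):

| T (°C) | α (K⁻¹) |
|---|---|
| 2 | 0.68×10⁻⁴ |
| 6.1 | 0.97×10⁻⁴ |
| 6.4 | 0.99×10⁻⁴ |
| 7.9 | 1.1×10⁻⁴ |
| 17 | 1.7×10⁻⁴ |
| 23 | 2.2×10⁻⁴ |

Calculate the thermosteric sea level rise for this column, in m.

about 0.348 m

Layer 1 at 23 °C → α = 2.2×10⁻⁴ K⁻¹
Layer 2 at 17 °C → α = 1.7×10⁻⁴ K⁻¹
Layer 3 at 7.9 °C → α = 1.1×10⁻⁴ K⁻¹
Layer 4 at 2 °C → α = 0.68×10⁻⁴ K⁻¹
0–220 m: 2.2×10⁻⁴ × 1.8 × 220 = 0.08712 m
Layer 2: 1.7×10⁻⁴ × 1.4 × 670 = 0.15946 m
890–1480 m: 1.1×10⁻⁴ × 0.92 × 590 = 0.059708 m
1480–2780 m: 0.68×10⁻⁴ × 0.47 × 1300 = 0.041548 m
Δh = 0.08712 + 0.15946 + 0.059708 + 0.041548 = 0.347836 m ≈ 0.348 m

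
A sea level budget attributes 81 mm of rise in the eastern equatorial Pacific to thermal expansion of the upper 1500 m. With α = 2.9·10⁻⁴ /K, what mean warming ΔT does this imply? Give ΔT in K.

0.19 K

ΔT = Δh/(αH) = 0.081 / (2.9×10⁻⁴ × 1500) ≈ 0.1862 K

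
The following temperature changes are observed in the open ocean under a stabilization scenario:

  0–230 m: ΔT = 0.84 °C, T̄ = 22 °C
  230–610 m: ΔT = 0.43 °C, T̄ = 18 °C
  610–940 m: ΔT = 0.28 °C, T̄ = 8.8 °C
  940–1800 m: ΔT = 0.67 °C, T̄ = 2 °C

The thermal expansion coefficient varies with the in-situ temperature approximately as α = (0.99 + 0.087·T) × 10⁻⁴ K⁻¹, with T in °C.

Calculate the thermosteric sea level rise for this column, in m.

Layer 1: α = (0.99 + 0.087×22)×10⁻⁴ = 2.904×10⁻⁴ K⁻¹
Layer 2: α = (0.99 + 0.087×18)×10⁻⁴ = 2.556×10⁻⁴ K⁻¹
Layer 3: α = (0.99 + 0.087×8.8)×10⁻⁴ = 1.7556×10⁻⁴ K⁻¹
Layer 4: α = (0.99 + 0.087×2)×10⁻⁴ = 1.164×10⁻⁴ K⁻¹
0.84 × 2.904×10⁻⁴ × 230 = 0.05610528 m
230–610 m: 0.43 × 2.556×10⁻⁴ × 380 = 0.04176504 m
0.28 × 330 × 1.7556×10⁻⁴ = 0.016221744 m
940–1800 m: 860 × 0.67 × 1.164×10⁻⁴ = 0.06706968 m
Δh = 0.05610528 + 0.04176504 + 0.016221744 + 0.06706968 = 0.181161744 m ≈ 0.181 m

0.181 m of thermosteric rise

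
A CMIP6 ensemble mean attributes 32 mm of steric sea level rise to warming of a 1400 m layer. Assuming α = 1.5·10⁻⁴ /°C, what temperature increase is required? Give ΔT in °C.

0.152 °C

ΔT = Δh/(αH) = 0.032 / (1.5×10⁻⁴ × 1400) ≈ 0.1524 °C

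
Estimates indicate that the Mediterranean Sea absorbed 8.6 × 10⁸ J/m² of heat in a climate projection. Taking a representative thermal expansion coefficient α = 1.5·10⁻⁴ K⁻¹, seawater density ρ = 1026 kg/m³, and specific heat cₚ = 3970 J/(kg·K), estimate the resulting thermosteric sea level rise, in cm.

Δh = αQ/(ρcₚ) = 1.5×10⁻⁴ × 8.6×10⁸ / (1026 × 3970) ≈ 0.03167 m

Δh = 3.2 cm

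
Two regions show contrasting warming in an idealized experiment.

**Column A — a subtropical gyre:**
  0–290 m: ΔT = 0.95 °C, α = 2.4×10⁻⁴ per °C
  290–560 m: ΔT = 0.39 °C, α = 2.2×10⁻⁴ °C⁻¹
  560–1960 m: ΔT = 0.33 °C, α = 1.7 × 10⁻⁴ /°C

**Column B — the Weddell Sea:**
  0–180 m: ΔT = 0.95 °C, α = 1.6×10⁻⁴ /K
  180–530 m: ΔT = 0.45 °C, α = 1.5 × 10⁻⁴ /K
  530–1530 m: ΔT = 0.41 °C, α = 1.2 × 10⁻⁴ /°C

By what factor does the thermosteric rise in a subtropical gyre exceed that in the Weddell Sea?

≈ 1.7×

A 0.95 × 290 × 2.4×10⁻⁴ = 0.06612 m
A 270 × 2.2×10⁻⁴ × 0.39 = 0.023166 m
A Layer 3: 1.7×10⁻⁴ × 0.33 × 1400 = 0.07854 m
A total: 0.167826 m
B 1.6×10⁻⁴ × 180 × 0.95 = 0.02736 m
B 0.45 × 350 × 1.5×10⁻⁴ = 0.023625 m
B 0.41 × 1.2×10⁻⁴ × 1000 = 0.04920 m
B total: 0.100185 m
Ratio: 0.167826 / 0.100185 ≈ 1.675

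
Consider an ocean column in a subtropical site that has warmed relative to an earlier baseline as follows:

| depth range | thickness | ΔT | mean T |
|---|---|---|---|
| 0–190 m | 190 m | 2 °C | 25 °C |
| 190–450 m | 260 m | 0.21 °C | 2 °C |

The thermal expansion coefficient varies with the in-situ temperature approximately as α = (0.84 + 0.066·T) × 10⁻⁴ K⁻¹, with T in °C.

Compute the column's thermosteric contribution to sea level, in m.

Layer 1: α = (0.84 + 0.066×25)×10⁻⁴ = 2.49×10⁻⁴ K⁻¹
Layer 2: α = (0.84 + 0.066×2)×10⁻⁴ = 0.972×10⁻⁴ K⁻¹
Layer 1: 2.49×10⁻⁴ × 2 × 190 = 0.09462 m
Layer 2: 260 × 0.21 × 0.972×10⁻⁴ = 0.00530712 m
Δh = 0.09462 + 0.00530712 = 0.09992712 m ≈ 0.10 m

about 0.10 m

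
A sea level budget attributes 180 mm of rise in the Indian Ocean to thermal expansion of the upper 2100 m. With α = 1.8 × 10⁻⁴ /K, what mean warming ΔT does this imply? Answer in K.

about 0.476 K

ΔT = Δh/(αH) = 0.18 / (1.8×10⁻⁴ × 2100) ≈ 0.4762 K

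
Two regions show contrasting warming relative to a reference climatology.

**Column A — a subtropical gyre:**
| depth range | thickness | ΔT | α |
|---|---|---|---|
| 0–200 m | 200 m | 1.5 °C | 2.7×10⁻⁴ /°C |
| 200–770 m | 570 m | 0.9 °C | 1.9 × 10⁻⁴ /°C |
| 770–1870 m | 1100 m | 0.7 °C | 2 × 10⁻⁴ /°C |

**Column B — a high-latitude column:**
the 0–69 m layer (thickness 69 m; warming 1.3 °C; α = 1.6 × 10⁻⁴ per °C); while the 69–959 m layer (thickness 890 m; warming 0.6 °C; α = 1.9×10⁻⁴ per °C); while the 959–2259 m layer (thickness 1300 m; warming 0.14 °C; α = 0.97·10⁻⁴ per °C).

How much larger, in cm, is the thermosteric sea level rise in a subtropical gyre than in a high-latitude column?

A 0–200 m: 2.7×10⁻⁴ × 1.5 × 200 = 0.08100 m
A 200–770 m: 570 × 0.9 × 1.9×10⁻⁴ = 0.09747 m
A 770–1870 m: 1100 × 0.7 × 2×10⁻⁴ = 0.15400 m
A total: 0.33247 m
B 1.3 × 1.6×10⁻⁴ × 69 = 0.014352 m
B 1.9×10⁻⁴ × 0.6 × 890 = 0.10146 m
B Layer 3: 0.97×10⁻⁴ × 1300 × 0.14 = 0.017654 m
B total: 0.133466 m
Difference: 0.33247 − 0.133466 = 0.199004 m

19.9 cm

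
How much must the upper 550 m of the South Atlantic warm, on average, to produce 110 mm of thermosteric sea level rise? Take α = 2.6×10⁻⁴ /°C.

ΔT ≈ 0.769 °C

ΔT = Δh/(αH) = 0.11 / (2.6×10⁻⁴ × 550) ≈ 0.7692 °C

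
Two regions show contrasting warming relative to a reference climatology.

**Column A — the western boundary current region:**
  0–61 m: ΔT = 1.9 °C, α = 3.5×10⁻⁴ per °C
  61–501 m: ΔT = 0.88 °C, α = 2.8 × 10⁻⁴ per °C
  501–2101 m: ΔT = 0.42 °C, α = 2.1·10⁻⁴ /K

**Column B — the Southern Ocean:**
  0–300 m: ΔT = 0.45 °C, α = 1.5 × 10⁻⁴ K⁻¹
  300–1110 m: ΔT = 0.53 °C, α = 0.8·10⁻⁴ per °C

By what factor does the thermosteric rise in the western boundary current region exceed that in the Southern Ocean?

≈ 5.3×

A Layer 1: 1.9 × 3.5×10⁻⁴ × 61 = 0.040565 m
A 0.88 × 2.8×10⁻⁴ × 440 = 0.108416 m
A 501–2101 m: 0.42 × 1600 × 2.1×10⁻⁴ = 0.14112 m
A total: 0.290101 m
B 0–300 m: 0.45 × 300 × 1.5×10⁻⁴ = 0.02025 m
B 0.8×10⁻⁴ × 810 × 0.53 = 0.034344 m
B total: 0.054594 m
Ratio: 0.290101 / 0.054594 ≈ 5.314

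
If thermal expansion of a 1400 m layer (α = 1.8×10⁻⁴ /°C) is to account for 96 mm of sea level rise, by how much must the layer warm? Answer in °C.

0.38 °C

ΔT = Δh/(αH) = 0.096 / (1.8×10⁻⁴ × 1400) ≈ 0.3810 °C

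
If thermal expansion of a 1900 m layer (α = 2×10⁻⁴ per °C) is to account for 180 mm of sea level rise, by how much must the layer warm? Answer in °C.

0.474 °C

ΔT = Δh/(αH) = 0.18 / (2×10⁻⁴ × 1900) ≈ 0.4737 °C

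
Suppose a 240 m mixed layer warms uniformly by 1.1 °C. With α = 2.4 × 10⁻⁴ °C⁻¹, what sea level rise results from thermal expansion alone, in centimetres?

Δh = αΔT·H = 2.4×10⁻⁴ × 1.1 × 240 = 0.06336 m

Δh = 6.3 cm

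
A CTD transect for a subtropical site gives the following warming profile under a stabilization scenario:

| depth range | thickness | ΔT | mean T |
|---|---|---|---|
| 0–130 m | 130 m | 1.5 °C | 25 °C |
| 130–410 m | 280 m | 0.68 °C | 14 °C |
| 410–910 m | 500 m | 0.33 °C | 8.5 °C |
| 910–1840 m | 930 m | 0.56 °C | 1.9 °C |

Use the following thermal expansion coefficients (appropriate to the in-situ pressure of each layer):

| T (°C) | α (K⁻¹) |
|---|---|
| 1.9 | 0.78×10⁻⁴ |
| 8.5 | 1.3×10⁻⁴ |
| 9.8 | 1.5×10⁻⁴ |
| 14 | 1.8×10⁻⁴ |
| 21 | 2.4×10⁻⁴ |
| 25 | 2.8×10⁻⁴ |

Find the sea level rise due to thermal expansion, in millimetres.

151 mm of thermosteric rise

Layer 1 at 25 °C → α = 2.8×10⁻⁴ K⁻¹
Layer 2 at 14 °C → α = 1.8×10⁻⁴ K⁻¹
Layer 3 at 8.5 °C → α = 1.3×10⁻⁴ K⁻¹
Layer 4 at 1.9 °C → α = 0.78×10⁻⁴ K⁻¹
0–130 m: 2.8×10⁻⁴ × 130 × 1.5 = 0.05460 m
Layer 2: 0.68 × 280 × 1.8×10⁻⁴ = 0.034272 m
Layer 3: 500 × 0.33 × 1.3×10⁻⁴ = 0.02145 m
Layer 4: 930 × 0.56 × 0.78×10⁻⁴ = 0.0406224 m
Δh = 0.05460 + 0.034272 + 0.02145 + 0.0406224 = 0.1509444 m ≈ 151 mm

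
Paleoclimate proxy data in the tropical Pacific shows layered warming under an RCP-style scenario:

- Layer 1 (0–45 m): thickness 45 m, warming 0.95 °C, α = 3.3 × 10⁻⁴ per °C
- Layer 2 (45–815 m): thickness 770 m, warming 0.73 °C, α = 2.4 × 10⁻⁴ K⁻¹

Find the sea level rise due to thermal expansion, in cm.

Δh = 15 cm

0–45 m: 0.95 × 45 × 3.3×10⁻⁴ = 0.0141075 m
45–815 m: 0.73 × 770 × 2.4×10⁻⁴ = 0.134904 m
Δh = 0.0141075 + 0.134904 = 0.1490115 m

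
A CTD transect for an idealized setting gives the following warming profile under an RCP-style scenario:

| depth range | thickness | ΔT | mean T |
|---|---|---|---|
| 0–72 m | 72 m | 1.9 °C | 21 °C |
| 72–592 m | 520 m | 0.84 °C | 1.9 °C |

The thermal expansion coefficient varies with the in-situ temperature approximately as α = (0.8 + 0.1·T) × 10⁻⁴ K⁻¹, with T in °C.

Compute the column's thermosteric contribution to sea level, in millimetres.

Layer 1: α = (0.8 + 0.1×21)×10⁻⁴ = 2.9×10⁻⁴ K⁻¹
Layer 2: α = (0.8 + 0.1×1.9)×10⁻⁴ = 0.99×10⁻⁴ K⁻¹
0–72 m: 1.9 × 2.9×10⁻⁴ × 72 = 0.039672 m
72–592 m: 0.99×10⁻⁴ × 0.84 × 520 = 0.0432432 m
Δh = 0.039672 + 0.0432432 = 0.0829152 m

Δh ≈ 83 mm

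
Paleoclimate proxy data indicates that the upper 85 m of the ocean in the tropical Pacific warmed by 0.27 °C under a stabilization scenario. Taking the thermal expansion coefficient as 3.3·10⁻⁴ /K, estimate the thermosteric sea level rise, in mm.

Δh = αΔT·H = 3.3×10⁻⁴ × 0.27 × 85 = 0.0075735 m

Δh ≈ 7.6 mm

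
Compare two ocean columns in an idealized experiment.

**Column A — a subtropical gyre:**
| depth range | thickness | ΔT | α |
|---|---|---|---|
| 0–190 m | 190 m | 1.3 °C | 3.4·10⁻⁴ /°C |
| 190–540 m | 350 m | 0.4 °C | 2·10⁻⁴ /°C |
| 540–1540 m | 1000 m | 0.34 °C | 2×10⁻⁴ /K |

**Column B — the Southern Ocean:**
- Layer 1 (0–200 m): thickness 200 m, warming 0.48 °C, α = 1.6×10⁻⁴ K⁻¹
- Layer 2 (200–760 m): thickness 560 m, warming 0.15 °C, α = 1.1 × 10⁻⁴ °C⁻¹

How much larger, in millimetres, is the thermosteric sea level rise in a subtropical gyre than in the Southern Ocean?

155 mm

A 0–190 m: 1.3 × 3.4×10⁻⁴ × 190 = 0.08398 m
A Layer 2: 0.4 × 350 × 2×10⁻⁴ = 0.02800 m
A 2×10⁻⁴ × 0.34 × 1000 = 0.06800 m
A total: 0.17998 m
B 1.6×10⁻⁴ × 0.48 × 200 = 0.01536 m
B 200–760 m: 1.1×10⁻⁴ × 560 × 0.15 = 0.00924 m
B total: 0.02460 m
Difference: 0.17998 − 0.02460 = 0.15538 m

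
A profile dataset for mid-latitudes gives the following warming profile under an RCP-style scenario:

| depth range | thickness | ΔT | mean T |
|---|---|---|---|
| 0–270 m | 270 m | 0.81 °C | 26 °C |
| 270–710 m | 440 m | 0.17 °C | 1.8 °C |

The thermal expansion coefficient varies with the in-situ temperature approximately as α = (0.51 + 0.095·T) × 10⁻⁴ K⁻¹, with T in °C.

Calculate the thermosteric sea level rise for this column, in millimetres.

about 70.3 mm

Layer 1: α = (0.51 + 0.095×26)×10⁻⁴ = 2.98×10⁻⁴ K⁻¹
Layer 2: α = (0.51 + 0.095×1.8)×10⁻⁴ = 0.681×10⁻⁴ K⁻¹
0–270 m: 270 × 2.98×10⁻⁴ × 0.81 = 0.0651726 m
Layer 2: 440 × 0.17 × 0.681×10⁻⁴ = 0.00509388 m
Δh = 0.0651726 + 0.00509388 = 0.07026648 m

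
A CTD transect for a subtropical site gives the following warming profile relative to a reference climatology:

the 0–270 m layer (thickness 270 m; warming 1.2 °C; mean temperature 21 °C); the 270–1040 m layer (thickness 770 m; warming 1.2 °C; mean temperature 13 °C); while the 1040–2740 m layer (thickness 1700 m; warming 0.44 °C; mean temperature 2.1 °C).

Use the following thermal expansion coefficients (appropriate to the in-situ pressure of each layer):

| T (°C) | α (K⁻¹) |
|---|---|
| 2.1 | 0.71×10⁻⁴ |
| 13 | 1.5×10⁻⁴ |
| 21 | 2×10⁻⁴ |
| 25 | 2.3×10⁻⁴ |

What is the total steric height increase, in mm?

Layer 1 at 21 °C → α = 2×10⁻⁴ K⁻¹
Layer 2 at 13 °C → α = 1.5×10⁻⁴ K⁻¹
Layer 3 at 2.1 °C → α = 0.71×10⁻⁴ K⁻¹
Layer 1: 2×10⁻⁴ × 1.2 × 270 = 0.06480 m
270–1040 m: 1.5×10⁻⁴ × 1.2 × 770 = 0.13860 m
1700 × 0.44 × 0.71×10⁻⁴ = 0.053108 m
Δh = 0.06480 + 0.13860 + 0.053108 = 0.256508 m

260 mm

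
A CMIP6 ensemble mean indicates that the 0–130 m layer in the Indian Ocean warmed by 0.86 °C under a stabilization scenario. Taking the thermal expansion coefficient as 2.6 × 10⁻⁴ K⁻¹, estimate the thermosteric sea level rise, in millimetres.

Δh = 29 mm

Δh = αΔT·H = 2.6×10⁻⁴ × 0.86 × 130 = 0.029068 m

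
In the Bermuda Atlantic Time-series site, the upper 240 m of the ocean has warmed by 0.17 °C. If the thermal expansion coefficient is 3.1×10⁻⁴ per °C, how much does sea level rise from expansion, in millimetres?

Δh = αΔT·H = 3.1×10⁻⁴ × 0.17 × 240 = 0.012648 m

12.6 mm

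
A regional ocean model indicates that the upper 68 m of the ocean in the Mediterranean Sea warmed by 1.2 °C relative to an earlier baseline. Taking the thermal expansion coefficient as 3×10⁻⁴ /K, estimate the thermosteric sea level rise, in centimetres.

Δh = αΔT·H = 3×10⁻⁴ × 1.2 × 68 = 0.02448 m

2.45 cm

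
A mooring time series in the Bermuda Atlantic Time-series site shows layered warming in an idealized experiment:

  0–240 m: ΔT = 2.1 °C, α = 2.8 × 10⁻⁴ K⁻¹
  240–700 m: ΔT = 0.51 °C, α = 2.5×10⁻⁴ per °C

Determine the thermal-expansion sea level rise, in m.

0.200 m

2.1 × 240 × 2.8×10⁻⁴ = 0.14112 m
240–700 m: 460 × 2.5×10⁻⁴ × 0.51 = 0.05865 m
Δh = 0.14112 + 0.05865 = 0.19977 m ≈ 0.200 m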